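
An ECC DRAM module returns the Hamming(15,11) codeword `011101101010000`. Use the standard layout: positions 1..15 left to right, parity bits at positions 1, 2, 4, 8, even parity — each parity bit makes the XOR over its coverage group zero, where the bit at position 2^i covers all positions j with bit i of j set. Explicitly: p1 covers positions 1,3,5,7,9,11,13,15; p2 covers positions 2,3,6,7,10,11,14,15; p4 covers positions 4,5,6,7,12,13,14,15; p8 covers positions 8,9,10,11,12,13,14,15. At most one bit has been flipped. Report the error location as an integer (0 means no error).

6

s1: b1⊕b3⊕b5⊕b7⊕b9⊕b11⊕b13⊕b15 = 0⊕1⊕0⊕1⊕1⊕1⊕0⊕0 = 0
s2: b2⊕b3⊕b6⊕b7⊕b10⊕b11⊕b14⊕b15 = 1⊕1⊕1⊕1⊕0⊕1⊕0⊕0 = 1
s4: b4⊕b5⊕b6⊕b7⊕b12⊕b13⊕b14⊕b15 = 1⊕0⊕1⊕1⊕0⊕0⊕0⊕0 = 1
s8: b8⊕b9⊕b10⊕b11⊕b12⊕b13⊕b14⊕b15 = 0⊕1⊕0⊕1⊕0⊕0⊕0⊕0 = 0
Syndrome (s8...s1) = 0110 → position 6.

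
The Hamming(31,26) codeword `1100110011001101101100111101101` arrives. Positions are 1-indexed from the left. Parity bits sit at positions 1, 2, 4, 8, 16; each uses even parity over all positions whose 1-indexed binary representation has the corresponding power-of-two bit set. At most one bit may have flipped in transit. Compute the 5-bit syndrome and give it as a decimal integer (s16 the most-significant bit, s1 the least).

s1: b1⊕b3⊕b5⊕b7⊕b9⊕b11⊕b13⊕b15⊕b17⊕b19⊕b21⊕b23⊕b25⊕b27⊕b29⊕b31 = 1⊕0⊕1⊕0⊕1⊕0⊕1⊕0⊕1⊕1⊕0⊕1⊕1⊕0⊕1⊕1 = 0
s2: b2⊕b3⊕b6⊕b7⊕b10⊕b11⊕b14⊕b15⊕b18⊕b19⊕b22⊕b23⊕b26⊕b27⊕b30⊕b31 = 1⊕0⊕1⊕0⊕1⊕0⊕1⊕0⊕0⊕1⊕0⊕1⊕1⊕0⊕0⊕1 = 0
s4: b4⊕b5⊕b6⊕b7⊕b12⊕b13⊕b14⊕b15⊕b20⊕b21⊕b22⊕b23⊕b28⊕b29⊕b30⊕b31 = 0⊕1⊕1⊕0⊕0⊕1⊕1⊕0⊕1⊕0⊕0⊕1⊕1⊕1⊕0⊕1 = 1
s8: b8⊕b9⊕b10⊕b11⊕b12⊕b13⊕b14⊕b15⊕b24⊕b25⊕b26⊕b27⊕b28⊕b29⊕b30⊕b31 = 0⊕1⊕1⊕0⊕0⊕1⊕1⊕0⊕1⊕1⊕1⊕0⊕1⊕1⊕0⊕1 = 0
s16: b16⊕b17⊕b18⊕b19⊕b20⊕b21⊕b22⊕b23⊕b24⊕b25⊕b26⊕b27⊕b28⊕b29⊕b30⊕b31 = 1⊕1⊕0⊕1⊕1⊕0⊕0⊕1⊕1⊕1⊕1⊕0⊕1⊕1⊕0⊕1 = 1
Syndrome (s16...s1) = 10100 → position 20.

20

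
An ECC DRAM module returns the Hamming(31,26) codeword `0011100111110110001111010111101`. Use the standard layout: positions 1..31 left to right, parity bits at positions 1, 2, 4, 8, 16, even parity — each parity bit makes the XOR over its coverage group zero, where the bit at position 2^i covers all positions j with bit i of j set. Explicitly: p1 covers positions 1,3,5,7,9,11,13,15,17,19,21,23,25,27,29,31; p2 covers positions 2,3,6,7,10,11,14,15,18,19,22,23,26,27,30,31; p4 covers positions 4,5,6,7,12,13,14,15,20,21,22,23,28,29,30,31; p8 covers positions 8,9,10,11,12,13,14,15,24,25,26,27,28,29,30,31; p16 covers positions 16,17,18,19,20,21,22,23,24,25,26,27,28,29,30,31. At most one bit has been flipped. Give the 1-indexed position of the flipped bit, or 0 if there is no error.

12

s1: b1⊕b3⊕b5⊕b7⊕b9⊕b11⊕b13⊕b15⊕b17⊕b19⊕b21⊕b23⊕b25⊕b27⊕b29⊕b31 = 0⊕1⊕1⊕0⊕1⊕1⊕0⊕1⊕0⊕1⊕1⊕0⊕0⊕1⊕1⊕1 = 0
s2: b2⊕b3⊕b6⊕b7⊕b10⊕b11⊕b14⊕b15⊕b18⊕b19⊕b22⊕b23⊕b26⊕b27⊕b30⊕b31 = 0⊕1⊕0⊕0⊕1⊕1⊕1⊕1⊕0⊕1⊕1⊕0⊕1⊕1⊕0⊕1 = 0
s4: b4⊕b5⊕b6⊕b7⊕b12⊕b13⊕b14⊕b15⊕b20⊕b21⊕b22⊕b23⊕b28⊕b29⊕b30⊕b31 = 1⊕1⊕0⊕0⊕1⊕0⊕1⊕1⊕1⊕1⊕1⊕0⊕1⊕1⊕0⊕1 = 1
s8: b8⊕b9⊕b10⊕b11⊕b12⊕b13⊕b14⊕b15⊕b24⊕b25⊕b26⊕b27⊕b28⊕b29⊕b30⊕b31 = 1⊕1⊕1⊕1⊕1⊕0⊕1⊕1⊕1⊕0⊕1⊕1⊕1⊕1⊕0⊕1 = 1
s16: b16⊕b17⊕b18⊕b19⊕b20⊕b21⊕b22⊕b23⊕b24⊕b25⊕b26⊕b27⊕b28⊕b29⊕b30⊕b31 = 0⊕0⊕0⊕1⊕1⊕1⊕1⊕0⊕1⊕0⊕1⊕1⊕1⊕1⊕0⊕1 = 0
Syndrome (s16...s1) = 01100 → position 12.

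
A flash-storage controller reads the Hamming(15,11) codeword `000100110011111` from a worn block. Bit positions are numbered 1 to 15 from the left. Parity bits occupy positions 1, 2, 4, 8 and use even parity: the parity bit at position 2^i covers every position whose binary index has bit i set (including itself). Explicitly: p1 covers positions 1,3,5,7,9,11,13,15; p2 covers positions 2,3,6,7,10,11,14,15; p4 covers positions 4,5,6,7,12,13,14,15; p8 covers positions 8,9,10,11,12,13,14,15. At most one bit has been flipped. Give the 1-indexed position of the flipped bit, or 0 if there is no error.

s1: b1⊕b3⊕b5⊕b7⊕b9⊕b11⊕b13⊕b15 = 0⊕0⊕0⊕1⊕0⊕1⊕1⊕1 = 0
s2: b2⊕b3⊕b6⊕b7⊕b10⊕b11⊕b14⊕b15 = 0⊕0⊕0⊕1⊕0⊕1⊕1⊕1 = 0
s4: b4⊕b5⊕b6⊕b7⊕b12⊕b13⊕b14⊕b15 = 1⊕0⊕0⊕1⊕1⊕1⊕1⊕1 = 0
s8: b8⊕b9⊕b10⊕b11⊕b12⊕b13⊕b14⊕b15 = 1⊕0⊕0⊕1⊕1⊕1⊕1⊕1 = 0
Syndrome (s8...s1) = 0000 → position 0 (no error).

0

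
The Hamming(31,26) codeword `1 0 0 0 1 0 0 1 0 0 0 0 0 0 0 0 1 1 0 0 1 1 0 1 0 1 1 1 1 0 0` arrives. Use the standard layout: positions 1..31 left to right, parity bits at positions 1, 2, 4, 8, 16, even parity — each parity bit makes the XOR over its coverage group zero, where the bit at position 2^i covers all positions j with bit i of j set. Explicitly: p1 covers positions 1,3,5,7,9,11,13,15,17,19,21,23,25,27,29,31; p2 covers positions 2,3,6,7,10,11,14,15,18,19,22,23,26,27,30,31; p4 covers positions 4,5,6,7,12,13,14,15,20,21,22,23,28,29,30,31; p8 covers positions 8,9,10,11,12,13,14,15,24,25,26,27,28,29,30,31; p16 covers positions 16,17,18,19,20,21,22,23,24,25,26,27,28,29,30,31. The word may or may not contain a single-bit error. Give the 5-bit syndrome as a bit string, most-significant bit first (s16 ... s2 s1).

s1: b1⊕b3⊕b5⊕b7⊕b9⊕b11⊕b13⊕b15⊕b17⊕b19⊕b21⊕b23⊕b25⊕b27⊕b29⊕b31 = 1⊕0⊕1⊕0⊕0⊕0⊕0⊕0⊕1⊕0⊕1⊕0⊕0⊕1⊕1⊕0 = 0
s2: b2⊕b3⊕b6⊕b7⊕b10⊕b11⊕b14⊕b15⊕b18⊕b19⊕b22⊕b23⊕b26⊕b27⊕b30⊕b31 = 0⊕0⊕0⊕0⊕0⊕0⊕0⊕0⊕1⊕0⊕1⊕0⊕1⊕1⊕0⊕0 = 0
s4: b4⊕b5⊕b6⊕b7⊕b12⊕b13⊕b14⊕b15⊕b20⊕b21⊕b22⊕b23⊕b28⊕b29⊕b30⊕b31 = 0⊕1⊕0⊕0⊕0⊕0⊕0⊕0⊕0⊕1⊕1⊕0⊕1⊕1⊕0⊕0 = 1
s8: b8⊕b9⊕b10⊕b11⊕b12⊕b13⊕b14⊕b15⊕b24⊕b25⊕b26⊕b27⊕b28⊕b29⊕b30⊕b31 = 1⊕0⊕0⊕0⊕0⊕0⊕0⊕0⊕1⊕0⊕1⊕1⊕1⊕1⊕0⊕0 = 0
s16: b16⊕b17⊕b18⊕b19⊕b20⊕b21⊕b22⊕b23⊕b24⊕b25⊕b26⊕b27⊕b28⊕b29⊕b30⊕b31 = 0⊕1⊕1⊕0⊕0⊕1⊕1⊕0⊕1⊕0⊕1⊕1⊕1⊕1⊕0⊕0 = 1
Syndrome (s16...s1) = 10100 → position 20.

10100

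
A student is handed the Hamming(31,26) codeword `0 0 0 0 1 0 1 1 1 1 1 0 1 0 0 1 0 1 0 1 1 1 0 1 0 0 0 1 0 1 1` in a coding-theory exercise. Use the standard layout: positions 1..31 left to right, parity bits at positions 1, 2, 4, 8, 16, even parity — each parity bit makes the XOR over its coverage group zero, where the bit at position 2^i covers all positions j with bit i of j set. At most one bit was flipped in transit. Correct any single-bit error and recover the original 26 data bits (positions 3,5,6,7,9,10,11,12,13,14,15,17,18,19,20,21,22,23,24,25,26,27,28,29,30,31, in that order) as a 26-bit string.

s1: b1⊕b3⊕b5⊕b7⊕b9⊕b11⊕b13⊕b15⊕b17⊕b19⊕b21⊕b23⊕b25⊕b27⊕b29⊕b31 = 0⊕0⊕1⊕1⊕1⊕1⊕1⊕0⊕0⊕0⊕1⊕0⊕0⊕0⊕0⊕1 = 1
s2: b2⊕b3⊕b6⊕b7⊕b10⊕b11⊕b14⊕b15⊕b18⊕b19⊕b22⊕b23⊕b26⊕b27⊕b30⊕b31 = 0⊕0⊕0⊕1⊕1⊕1⊕0⊕0⊕1⊕0⊕1⊕0⊕0⊕0⊕1⊕1 = 1
s4: b4⊕b5⊕b6⊕b7⊕b12⊕b13⊕b14⊕b15⊕b20⊕b21⊕b22⊕b23⊕b28⊕b29⊕b30⊕b31 = 0⊕1⊕0⊕1⊕0⊕1⊕0⊕0⊕1⊕1⊕1⊕0⊕1⊕0⊕1⊕1 = 1
s8: b8⊕b9⊕b10⊕b11⊕b12⊕b13⊕b14⊕b15⊕b24⊕b25⊕b26⊕b27⊕b28⊕b29⊕b30⊕b31 = 1⊕1⊕1⊕1⊕0⊕1⊕0⊕0⊕1⊕0⊕0⊕0⊕1⊕0⊕1⊕1 = 1
s16: b16⊕b17⊕b18⊕b19⊕b20⊕b21⊕b22⊕b23⊕b24⊕b25⊕b26⊕b27⊕b28⊕b29⊕b30⊕b31 = 1⊕0⊕1⊕0⊕1⊕1⊕1⊕0⊕1⊕0⊕0⊕0⊕1⊕0⊕1⊕1 = 1
Syndrome (s16...s1) = 11111 → position 31.
Flip bit 31: corrected codeword = 0000101111101001010111010001010
Data bits at positions 3,5,6,7,9,10,11,12,13,14,15,17,18,19,20,21,22,23,24,25,26,27,28,29,30,31: 01011110100010111010001010

01011110100010111010001010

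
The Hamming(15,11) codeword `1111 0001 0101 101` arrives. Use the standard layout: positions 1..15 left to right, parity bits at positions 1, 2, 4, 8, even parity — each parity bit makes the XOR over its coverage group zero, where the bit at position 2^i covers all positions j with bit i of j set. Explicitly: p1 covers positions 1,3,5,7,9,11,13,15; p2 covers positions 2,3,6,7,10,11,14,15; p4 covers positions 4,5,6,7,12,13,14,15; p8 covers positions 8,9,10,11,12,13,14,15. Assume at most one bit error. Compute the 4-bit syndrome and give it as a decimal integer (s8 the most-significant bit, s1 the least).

8

s1: b1⊕b3⊕b5⊕b7⊕b9⊕b11⊕b13⊕b15 = 1⊕1⊕0⊕0⊕0⊕0⊕1⊕1 = 0
s2: b2⊕b3⊕b6⊕b7⊕b10⊕b11⊕b14⊕b15 = 1⊕1⊕0⊕0⊕1⊕0⊕0⊕1 = 0
s4: b4⊕b5⊕b6⊕b7⊕b12⊕b13⊕b14⊕b15 = 1⊕0⊕0⊕0⊕1⊕1⊕0⊕1 = 0
s8: b8⊕b9⊕b10⊕b11⊕b12⊕b13⊕b14⊕b15 = 1⊕0⊕1⊕0⊕1⊕1⊕0⊕1 = 1
Syndrome (s8...s1) = 1000 → position 8.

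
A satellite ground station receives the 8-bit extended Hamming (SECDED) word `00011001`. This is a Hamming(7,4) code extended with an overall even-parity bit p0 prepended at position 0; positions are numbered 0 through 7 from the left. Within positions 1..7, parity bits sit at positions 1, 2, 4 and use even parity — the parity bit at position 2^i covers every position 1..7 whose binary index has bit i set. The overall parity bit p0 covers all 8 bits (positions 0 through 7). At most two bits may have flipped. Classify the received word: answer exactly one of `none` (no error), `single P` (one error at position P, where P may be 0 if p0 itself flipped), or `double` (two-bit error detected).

s1: b1⊕b3⊕b5⊕b7 = 0⊕1⊕0⊕1 = 0
s2: b2⊕b3⊕b6⊕b7 = 0⊕1⊕0⊕1 = 0
s4: b4⊕b5⊕b6⊕b7 = 1⊕0⊕0⊕1 = 0
Syndrome (s4...s1) = 000 → position 0 (no error).
Overall parity (XOR of all 8 bits, including p0): 0⊕0⊕0⊕1⊕1⊕0⊕0⊕1 = 1
Overall=1, syndrome position=0 → single-bit error at position 0.

single 0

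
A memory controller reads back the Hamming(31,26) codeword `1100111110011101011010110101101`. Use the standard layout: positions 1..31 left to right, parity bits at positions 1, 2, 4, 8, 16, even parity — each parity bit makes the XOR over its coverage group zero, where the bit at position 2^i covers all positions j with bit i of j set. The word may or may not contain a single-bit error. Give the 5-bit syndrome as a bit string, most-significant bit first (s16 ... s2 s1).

s1: b1⊕b3⊕b5⊕b7⊕b9⊕b11⊕b13⊕b15⊕b17⊕b19⊕b21⊕b23⊕b25⊕b27⊕b29⊕b31 = 1⊕0⊕1⊕1⊕1⊕0⊕1⊕0⊕0⊕1⊕1⊕1⊕0⊕0⊕1⊕1 = 0
s2: b2⊕b3⊕b6⊕b7⊕b10⊕b11⊕b14⊕b15⊕b18⊕b19⊕b22⊕b23⊕b26⊕b27⊕b30⊕b31 = 1⊕0⊕1⊕1⊕0⊕0⊕1⊕0⊕1⊕1⊕0⊕1⊕1⊕0⊕0⊕1 = 1
s4: b4⊕b5⊕b6⊕b7⊕b12⊕b13⊕b14⊕b15⊕b20⊕b21⊕b22⊕b23⊕b28⊕b29⊕b30⊕b31 = 0⊕1⊕1⊕1⊕1⊕1⊕1⊕0⊕0⊕1⊕0⊕1⊕1⊕1⊕0⊕1 = 1
s8: b8⊕b9⊕b10⊕b11⊕b12⊕b13⊕b14⊕b15⊕b24⊕b25⊕b26⊕b27⊕b28⊕b29⊕b30⊕b31 = 1⊕1⊕0⊕0⊕1⊕1⊕1⊕0⊕1⊕0⊕1⊕0⊕1⊕1⊕0⊕1 = 0
s16: b16⊕b17⊕b18⊕b19⊕b20⊕b21⊕b22⊕b23⊕b24⊕b25⊕b26⊕b27⊕b28⊕b29⊕b30⊕b31 = 1⊕0⊕1⊕1⊕0⊕1⊕0⊕1⊕1⊕0⊕1⊕0⊕1⊕1⊕0⊕1 = 0
Syndrome (s16...s1) = 00110 → position 6.

00110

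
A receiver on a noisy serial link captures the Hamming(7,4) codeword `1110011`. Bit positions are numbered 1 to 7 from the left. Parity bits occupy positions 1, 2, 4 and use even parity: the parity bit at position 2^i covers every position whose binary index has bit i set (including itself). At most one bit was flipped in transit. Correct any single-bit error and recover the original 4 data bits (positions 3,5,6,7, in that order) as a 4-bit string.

s1: b1⊕b3⊕b5⊕b7 = 1⊕1⊕0⊕1 = 1
s2: b2⊕b3⊕b6⊕b7 = 1⊕1⊕1⊕1 = 0
s4: b4⊕b5⊕b6⊕b7 = 0⊕0⊕1⊕1 = 0
Syndrome (s4...s1) = 001 → position 1.
Flip bit 1: corrected codeword = 0110011
Data bits at positions 3,5,6,7: 1011

1011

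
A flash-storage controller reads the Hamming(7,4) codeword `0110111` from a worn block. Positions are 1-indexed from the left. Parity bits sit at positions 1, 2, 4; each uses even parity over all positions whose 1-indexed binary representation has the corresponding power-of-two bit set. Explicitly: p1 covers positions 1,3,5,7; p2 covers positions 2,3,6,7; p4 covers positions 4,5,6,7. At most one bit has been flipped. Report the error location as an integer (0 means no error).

s1: b1⊕b3⊕b5⊕b7 = 0⊕1⊕1⊕1 = 1
s2: b2⊕b3⊕b6⊕b7 = 1⊕1⊕1⊕1 = 0
s4: b4⊕b5⊕b6⊕b7 = 0⊕1⊕1⊕1 = 1
Syndrome (s4...s1) = 101 → position 5.

5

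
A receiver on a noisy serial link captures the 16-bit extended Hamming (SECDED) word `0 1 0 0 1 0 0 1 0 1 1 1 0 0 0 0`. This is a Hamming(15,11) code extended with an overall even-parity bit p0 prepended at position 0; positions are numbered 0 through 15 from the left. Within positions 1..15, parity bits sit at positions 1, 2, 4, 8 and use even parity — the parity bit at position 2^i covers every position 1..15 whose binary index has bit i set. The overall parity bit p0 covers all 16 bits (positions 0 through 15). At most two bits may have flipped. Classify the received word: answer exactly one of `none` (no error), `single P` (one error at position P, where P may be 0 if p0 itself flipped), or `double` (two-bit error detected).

double

s1: b1⊕b3⊕b5⊕b7⊕b9⊕b11⊕b13⊕b15 = 1⊕0⊕0⊕1⊕1⊕1⊕0⊕0 = 0
s2: b2⊕b3⊕b6⊕b7⊕b10⊕b11⊕b14⊕b15 = 0⊕0⊕0⊕1⊕1⊕1⊕0⊕0 = 1
s4: b4⊕b5⊕b6⊕b7⊕b12⊕b13⊕b14⊕b15 = 1⊕0⊕0⊕1⊕0⊕0⊕0⊕0 = 0
s8: b8⊕b9⊕b10⊕b11⊕b12⊕b13⊕b14⊕b15 = 0⊕1⊕1⊕1⊕0⊕0⊕0⊕0 = 1
Syndrome (s8...s1) = 1010 → position 10.
Overall parity (XOR of all 16 bits, including p0): 0⊕1⊕0⊕0⊕1⊕0⊕0⊕1⊕0⊕1⊕1⊕1⊕0⊕0⊕0⊕0 = 0
Overall=0, syndrome position=10 → double-bit error detected (uncorrectable).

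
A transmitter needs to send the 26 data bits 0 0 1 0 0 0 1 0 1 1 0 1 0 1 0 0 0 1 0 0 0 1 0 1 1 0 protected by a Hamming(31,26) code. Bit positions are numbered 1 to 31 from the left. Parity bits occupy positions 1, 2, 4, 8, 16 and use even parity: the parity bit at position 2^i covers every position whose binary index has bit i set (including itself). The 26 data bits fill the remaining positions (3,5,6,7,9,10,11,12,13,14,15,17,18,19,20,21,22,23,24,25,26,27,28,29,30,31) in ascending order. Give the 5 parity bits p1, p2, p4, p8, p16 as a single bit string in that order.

11000

Place data bits at non-power-of-two positions: b3=0, b5=0, b6=1, b7=0, b9=0, b10=0, b11=1, b12=0, b13=1, b14=1, b15=0, b17=1, b18=0, b19=1, b20=0, b21=0, b22=0, b23=1, b24=0, b25=0, b26=0, b27=1, b28=0, b29=1, b30=1, b31=0.
p1 = XOR of data positions {3,5,7,9,11,13,15,17,19,21,23,25,27,29,31} = 0⊕0⊕0⊕0⊕1⊕1⊕0⊕1⊕1⊕0⊕1⊕0⊕1⊕1⊕0 = 1
p2 = XOR of data positions {3,6,7,10,11,14,15,18,19,22,23,26,27,30,31} = 0⊕1⊕0⊕0⊕1⊕1⊕0⊕0⊕1⊕0⊕1⊕0⊕1⊕1⊕0 = 1
p4 = XOR of data positions {5,6,7,12,13,14,15,20,21,22,23,28,29,30,31} = 0⊕1⊕0⊕0⊕1⊕1⊕0⊕0⊕0⊕0⊕1⊕0⊕1⊕1⊕0 = 0
p8 = XOR of data positions {9,10,11,12,13,14,15,24,25,26,27,28,29,30,31} = 0⊕0⊕1⊕0⊕1⊕1⊕0⊕0⊕0⊕0⊕1⊕0⊕1⊕1⊕0 = 0
p16 = XOR of data positions {17,18,19,20,21,22,23,24,25,26,27,28,29,30,31} = 1⊕0⊕1⊕0⊕0⊕0⊕1⊕0⊕0⊕0⊕1⊕0⊕1⊕1⊕0 = 0
Parity bits p1,p2,p4,p8,p16 = 11000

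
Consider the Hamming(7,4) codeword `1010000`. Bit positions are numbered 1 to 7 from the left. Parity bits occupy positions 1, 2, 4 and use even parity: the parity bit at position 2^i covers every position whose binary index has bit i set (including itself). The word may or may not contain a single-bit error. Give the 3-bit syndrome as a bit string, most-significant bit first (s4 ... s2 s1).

010

s1: b1⊕b3⊕b5⊕b7 = 1⊕1⊕0⊕0 = 0
s2: b2⊕b3⊕b6⊕b7 = 0⊕1⊕0⊕0 = 1
s4: b4⊕b5⊕b6⊕b7 = 0⊕0⊕0⊕0 = 0
Syndrome (s4...s1) = 010 → position 2.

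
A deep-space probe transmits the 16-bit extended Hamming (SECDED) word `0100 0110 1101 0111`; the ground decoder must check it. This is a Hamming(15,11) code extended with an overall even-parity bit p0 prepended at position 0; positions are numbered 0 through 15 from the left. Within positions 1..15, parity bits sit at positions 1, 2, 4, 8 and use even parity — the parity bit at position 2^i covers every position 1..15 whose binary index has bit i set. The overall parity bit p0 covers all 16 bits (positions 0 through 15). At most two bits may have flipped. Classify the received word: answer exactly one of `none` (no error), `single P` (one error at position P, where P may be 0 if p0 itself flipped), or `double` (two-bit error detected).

single 4

s1: b1⊕b3⊕b5⊕b7⊕b9⊕b11⊕b13⊕b15 = 1⊕0⊕1⊕0⊕1⊕1⊕1⊕1 = 0
s2: b2⊕b3⊕b6⊕b7⊕b10⊕b11⊕b14⊕b15 = 0⊕0⊕1⊕0⊕0⊕1⊕1⊕1 = 0
s4: b4⊕b5⊕b6⊕b7⊕b12⊕b13⊕b14⊕b15 = 0⊕1⊕1⊕0⊕0⊕1⊕1⊕1 = 1
s8: b8⊕b9⊕b10⊕b11⊕b12⊕b13⊕b14⊕b15 = 1⊕1⊕0⊕1⊕0⊕1⊕1⊕1 = 0
Syndrome (s8...s1) = 0100 → position 4.
Overall parity (XOR of all 16 bits, including p0): 0⊕1⊕0⊕0⊕0⊕1⊕1⊕0⊕1⊕1⊕0⊕1⊕0⊕1⊕1⊕1 = 1
Overall=1, syndrome position=4 → single-bit error at position 4.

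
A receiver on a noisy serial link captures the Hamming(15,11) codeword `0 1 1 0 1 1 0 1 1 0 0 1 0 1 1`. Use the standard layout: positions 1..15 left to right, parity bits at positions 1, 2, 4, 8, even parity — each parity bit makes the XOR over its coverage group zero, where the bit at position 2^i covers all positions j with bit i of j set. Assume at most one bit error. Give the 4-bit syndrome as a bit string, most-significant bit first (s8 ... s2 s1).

1110

s1: b1⊕b3⊕b5⊕b7⊕b9⊕b11⊕b13⊕b15 = 0⊕1⊕1⊕0⊕1⊕0⊕0⊕1 = 0
s2: b2⊕b3⊕b6⊕b7⊕b10⊕b11⊕b14⊕b15 = 1⊕1⊕1⊕0⊕0⊕0⊕1⊕1 = 1
s4: b4⊕b5⊕b6⊕b7⊕b12⊕b13⊕b14⊕b15 = 0⊕1⊕1⊕0⊕1⊕0⊕1⊕1 = 1
s8: b8⊕b9⊕b10⊕b11⊕b12⊕b13⊕b14⊕b15 = 1⊕1⊕0⊕0⊕1⊕0⊕1⊕1 = 1
Syndrome (s8...s1) = 1110 → position 14.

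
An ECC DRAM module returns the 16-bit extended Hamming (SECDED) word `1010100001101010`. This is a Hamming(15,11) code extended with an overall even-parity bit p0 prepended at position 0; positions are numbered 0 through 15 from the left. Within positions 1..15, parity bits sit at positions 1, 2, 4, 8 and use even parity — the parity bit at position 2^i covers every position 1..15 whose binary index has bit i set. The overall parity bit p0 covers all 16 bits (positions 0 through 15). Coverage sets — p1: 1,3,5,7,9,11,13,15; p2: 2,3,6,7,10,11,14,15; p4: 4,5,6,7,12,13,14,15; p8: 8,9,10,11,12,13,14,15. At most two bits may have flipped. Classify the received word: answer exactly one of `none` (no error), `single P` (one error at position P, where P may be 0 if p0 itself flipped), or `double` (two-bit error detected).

s1: b1⊕b3⊕b5⊕b7⊕b9⊕b11⊕b13⊕b15 = 0⊕0⊕0⊕0⊕1⊕0⊕0⊕0 = 1
s2: b2⊕b3⊕b6⊕b7⊕b10⊕b11⊕b14⊕b15 = 1⊕0⊕0⊕0⊕1⊕0⊕1⊕0 = 1
s4: b4⊕b5⊕b6⊕b7⊕b12⊕b13⊕b14⊕b15 = 1⊕0⊕0⊕0⊕1⊕0⊕1⊕0 = 1
s8: b8⊕b9⊕b10⊕b11⊕b12⊕b13⊕b14⊕b15 = 0⊕1⊕1⊕0⊕1⊕0⊕1⊕0 = 0
Syndrome (s8...s1) = 0111 → position 7.
Overall parity (XOR of all 16 bits, including p0): 1⊕0⊕1⊕0⊕1⊕0⊕0⊕0⊕0⊕1⊕1⊕0⊕1⊕0⊕1⊕0 = 1
Overall=1, syndrome position=7 → single-bit error at position 7.

single 7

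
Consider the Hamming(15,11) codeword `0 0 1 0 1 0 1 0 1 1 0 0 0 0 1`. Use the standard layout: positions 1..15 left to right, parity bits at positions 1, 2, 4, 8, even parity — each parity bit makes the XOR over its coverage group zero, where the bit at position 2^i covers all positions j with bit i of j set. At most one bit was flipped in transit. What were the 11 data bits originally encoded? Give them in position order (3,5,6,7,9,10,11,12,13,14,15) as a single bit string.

11011100101

s1: b1⊕b3⊕b5⊕b7⊕b9⊕b11⊕b13⊕b15 = 0⊕1⊕1⊕1⊕1⊕0⊕0⊕1 = 1
s2: b2⊕b3⊕b6⊕b7⊕b10⊕b11⊕b14⊕b15 = 0⊕1⊕0⊕1⊕1⊕0⊕0⊕1 = 0
s4: b4⊕b5⊕b6⊕b7⊕b12⊕b13⊕b14⊕b15 = 0⊕1⊕0⊕1⊕0⊕0⊕0⊕1 = 1
s8: b8⊕b9⊕b10⊕b11⊕b12⊕b13⊕b14⊕b15 = 0⊕1⊕1⊕0⊕0⊕0⊕0⊕1 = 1
Syndrome (s8...s1) = 1101 → position 13.
Flip bit 13: corrected codeword = 001010101100101
Data bits at positions 3,5,6,7,9,10,11,12,13,14,15: 11011100101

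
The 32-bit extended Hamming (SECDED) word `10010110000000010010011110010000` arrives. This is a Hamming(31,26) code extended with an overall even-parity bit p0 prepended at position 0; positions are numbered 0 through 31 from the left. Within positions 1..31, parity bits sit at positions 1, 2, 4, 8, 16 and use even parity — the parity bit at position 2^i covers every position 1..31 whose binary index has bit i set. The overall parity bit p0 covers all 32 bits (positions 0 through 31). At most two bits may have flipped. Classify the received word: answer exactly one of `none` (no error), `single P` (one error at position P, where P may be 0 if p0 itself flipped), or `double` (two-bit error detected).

single 10

s1: b1⊕b3⊕b5⊕b7⊕b9⊕b11⊕b13⊕b15⊕b17⊕b19⊕b21⊕b23⊕b25⊕b27⊕b29⊕b31 = 0⊕1⊕1⊕0⊕0⊕0⊕0⊕1⊕0⊕0⊕1⊕1⊕0⊕1⊕0⊕0 = 0
s2: b2⊕b3⊕b6⊕b7⊕b10⊕b11⊕b14⊕b15⊕b18⊕b19⊕b22⊕b23⊕b26⊕b27⊕b30⊕b31 = 0⊕1⊕1⊕0⊕0⊕0⊕0⊕1⊕1⊕0⊕1⊕1⊕0⊕1⊕0⊕0 = 1
s4: b4⊕b5⊕b6⊕b7⊕b12⊕b13⊕b14⊕b15⊕b20⊕b21⊕b22⊕b23⊕b28⊕b29⊕b30⊕b31 = 0⊕1⊕1⊕0⊕0⊕0⊕0⊕1⊕0⊕1⊕1⊕1⊕0⊕0⊕0⊕0 = 0
s8: b8⊕b9⊕b10⊕b11⊕b12⊕b13⊕b14⊕b15⊕b24⊕b25⊕b26⊕b27⊕b28⊕b29⊕b30⊕b31 = 0⊕0⊕0⊕0⊕0⊕0⊕0⊕1⊕1⊕0⊕0⊕1⊕0⊕0⊕0⊕0 = 1
s16: b16⊕b17⊕b18⊕b19⊕b20⊕b21⊕b22⊕b23⊕b24⊕b25⊕b26⊕b27⊕b28⊕b29⊕b30⊕b31 = 0⊕0⊕1⊕0⊕0⊕1⊕1⊕1⊕1⊕0⊕0⊕1⊕0⊕0⊕0⊕0 = 0
Syndrome (s16...s1) = 01010 → position 10.
Overall parity (XOR of all 32 bits, including p0): 1⊕0⊕0⊕1⊕0⊕1⊕1⊕0⊕0⊕0⊕0⊕0⊕0⊕0⊕0⊕1⊕0⊕0⊕1⊕0⊕0⊕1⊕1⊕1⊕1⊕0⊕0⊕1⊕0⊕0⊕0⊕0 = 1
Overall=1, syndrome position=10 → single-bit error at position 10.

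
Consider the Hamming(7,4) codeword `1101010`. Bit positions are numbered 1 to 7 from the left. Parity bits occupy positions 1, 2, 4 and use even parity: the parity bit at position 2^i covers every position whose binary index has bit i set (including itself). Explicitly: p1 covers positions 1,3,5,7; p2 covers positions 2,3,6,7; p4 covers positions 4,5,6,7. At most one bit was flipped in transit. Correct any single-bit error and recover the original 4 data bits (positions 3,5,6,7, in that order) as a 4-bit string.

s1: b1⊕b3⊕b5⊕b7 = 1⊕0⊕0⊕0 = 1
s2: b2⊕b3⊕b6⊕b7 = 1⊕0⊕1⊕0 = 0
s4: b4⊕b5⊕b6⊕b7 = 1⊕0⊕1⊕0 = 0
Syndrome (s4...s1) = 001 → position 1.
Flip bit 1: corrected codeword = 0101010
Data bits at positions 3,5,6,7: 0010

0010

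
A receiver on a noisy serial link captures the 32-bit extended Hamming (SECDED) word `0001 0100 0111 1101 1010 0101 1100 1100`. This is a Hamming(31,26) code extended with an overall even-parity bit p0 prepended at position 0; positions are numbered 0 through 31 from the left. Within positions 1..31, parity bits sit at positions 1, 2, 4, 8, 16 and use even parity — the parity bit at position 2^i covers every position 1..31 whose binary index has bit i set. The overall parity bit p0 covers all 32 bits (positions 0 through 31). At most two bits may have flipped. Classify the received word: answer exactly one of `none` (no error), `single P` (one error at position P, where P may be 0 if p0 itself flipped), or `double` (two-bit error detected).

none

s1: b1⊕b3⊕b5⊕b7⊕b9⊕b11⊕b13⊕b15⊕b17⊕b19⊕b21⊕b23⊕b25⊕b27⊕b29⊕b31 = 0⊕1⊕1⊕0⊕1⊕1⊕1⊕1⊕0⊕0⊕1⊕1⊕1⊕0⊕1⊕0 = 0
s2: b2⊕b3⊕b6⊕b7⊕b10⊕b11⊕b14⊕b15⊕b18⊕b19⊕b22⊕b23⊕b26⊕b27⊕b30⊕b31 = 0⊕1⊕0⊕0⊕1⊕1⊕0⊕1⊕1⊕0⊕0⊕1⊕0⊕0⊕0⊕0 = 0
s4: b4⊕b5⊕b6⊕b7⊕b12⊕b13⊕b14⊕b15⊕b20⊕b21⊕b22⊕b23⊕b28⊕b29⊕b30⊕b31 = 0⊕1⊕0⊕0⊕1⊕1⊕0⊕1⊕0⊕1⊕0⊕1⊕1⊕1⊕0⊕0 = 0
s8: b8⊕b9⊕b10⊕b11⊕b12⊕b13⊕b14⊕b15⊕b24⊕b25⊕b26⊕b27⊕b28⊕b29⊕b30⊕b31 = 0⊕1⊕1⊕1⊕1⊕1⊕0⊕1⊕1⊕1⊕0⊕0⊕1⊕1⊕0⊕0 = 0
s16: b16⊕b17⊕b18⊕b19⊕b20⊕b21⊕b22⊕b23⊕b24⊕b25⊕b26⊕b27⊕b28⊕b29⊕b30⊕b31 = 1⊕0⊕1⊕0⊕0⊕1⊕0⊕1⊕1⊕1⊕0⊕0⊕1⊕1⊕0⊕0 = 0
Syndrome (s16...s1) = 00000 → position 0 (no error).
Overall parity (XOR of all 32 bits, including p0): 0⊕0⊕0⊕1⊕0⊕1⊕0⊕0⊕0⊕1⊕1⊕1⊕1⊕1⊕0⊕1⊕1⊕0⊕1⊕0⊕0⊕1⊕0⊕1⊕1⊕1⊕0⊕0⊕1⊕1⊕0⊕0 = 0
Overall=0, syndrome position=0 → no error.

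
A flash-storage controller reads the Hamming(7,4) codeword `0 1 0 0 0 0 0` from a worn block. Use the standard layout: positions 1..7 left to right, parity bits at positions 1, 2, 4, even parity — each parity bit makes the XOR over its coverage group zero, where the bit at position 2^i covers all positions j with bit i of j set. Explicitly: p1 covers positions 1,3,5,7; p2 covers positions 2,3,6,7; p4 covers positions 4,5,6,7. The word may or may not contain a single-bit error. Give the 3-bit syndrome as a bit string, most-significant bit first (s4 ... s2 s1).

010

s1: b1⊕b3⊕b5⊕b7 = 0⊕0⊕0⊕0 = 0
s2: b2⊕b3⊕b6⊕b7 = 1⊕0⊕0⊕0 = 1
s4: b4⊕b5⊕b6⊕b7 = 0⊕0⊕0⊕0 = 0
Syndrome (s4...s1) = 010 → position 2.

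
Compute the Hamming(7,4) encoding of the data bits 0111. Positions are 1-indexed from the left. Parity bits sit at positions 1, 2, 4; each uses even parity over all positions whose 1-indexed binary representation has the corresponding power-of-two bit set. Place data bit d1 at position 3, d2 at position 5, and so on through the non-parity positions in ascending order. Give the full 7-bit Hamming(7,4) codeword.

Place data bits at non-power-of-two positions: b3=0, b5=1, b6=1, b7=1.
p1 = XOR of data positions {3,5,7} = 0⊕1⊕1 = 0
p2 = XOR of data positions {3,6,7} = 0⊕1⊕1 = 0
p4 = XOR of data positions {5,6,7} = 1⊕1⊕1 = 1
Codeword b1..b7 = 0001111

0001111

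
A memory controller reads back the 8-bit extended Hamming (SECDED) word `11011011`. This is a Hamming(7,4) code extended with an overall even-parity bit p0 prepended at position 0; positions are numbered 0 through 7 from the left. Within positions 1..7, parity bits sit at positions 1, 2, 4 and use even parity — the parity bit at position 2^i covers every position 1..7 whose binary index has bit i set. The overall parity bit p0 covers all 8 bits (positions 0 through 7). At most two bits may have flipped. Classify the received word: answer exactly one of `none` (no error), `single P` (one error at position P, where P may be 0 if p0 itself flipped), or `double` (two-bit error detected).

double

s1: b1⊕b3⊕b5⊕b7 = 1⊕1⊕0⊕1 = 1
s2: b2⊕b3⊕b6⊕b7 = 0⊕1⊕1⊕1 = 1
s4: b4⊕b5⊕b6⊕b7 = 1⊕0⊕1⊕1 = 1
Syndrome (s4...s1) = 111 → position 7.
Overall parity (XOR of all 8 bits, including p0): 1⊕1⊕0⊕1⊕1⊕0⊕1⊕1 = 0
Overall=0, syndrome position=7 → double-bit error detected (uncorrectable).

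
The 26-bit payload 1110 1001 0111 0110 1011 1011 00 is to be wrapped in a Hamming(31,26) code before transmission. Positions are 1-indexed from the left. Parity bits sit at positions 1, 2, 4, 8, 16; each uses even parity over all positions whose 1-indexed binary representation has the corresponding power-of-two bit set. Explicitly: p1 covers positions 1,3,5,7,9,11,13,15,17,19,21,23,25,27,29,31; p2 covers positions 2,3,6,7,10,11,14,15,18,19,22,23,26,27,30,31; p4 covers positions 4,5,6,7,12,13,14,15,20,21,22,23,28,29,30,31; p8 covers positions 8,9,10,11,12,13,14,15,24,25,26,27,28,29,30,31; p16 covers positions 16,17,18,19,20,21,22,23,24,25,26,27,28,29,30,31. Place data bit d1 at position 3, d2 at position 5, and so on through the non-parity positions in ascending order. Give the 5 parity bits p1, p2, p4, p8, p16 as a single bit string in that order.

01111

Place data bits at non-power-of-two positions: b3=1, b5=1, b6=1, b7=0, b9=1, b10=0, b11=0, b12=1, b13=0, b14=1, b15=1, b17=1, b18=0, b19=1, b20=1, b21=0, b22=1, b23=0, b24=1, b25=1, b26=1, b27=0, b28=1, b29=1, b30=0, b31=0.
p1 = XOR of data positions {3,5,7,9,11,13,15,17,19,21,23,25,27,29,31} = 1⊕1⊕0⊕1⊕0⊕0⊕1⊕1⊕1⊕0⊕0⊕1⊕0⊕1⊕0 = 0
p2 = XOR of data positions {3,6,7,10,11,14,15,18,19,22,23,26,27,30,31} = 1⊕1⊕0⊕0⊕0⊕1⊕1⊕0⊕1⊕1⊕0⊕1⊕0⊕0⊕0 = 1
p4 = XOR of data positions {5,6,7,12,13,14,15,20,21,22,23,28,29,30,31} = 1⊕1⊕0⊕1⊕0⊕1⊕1⊕1⊕0⊕1⊕0⊕1⊕1⊕0⊕0 = 1
p8 = XOR of data positions {9,10,11,12,13,14,15,24,25,26,27,28,29,30,31} = 1⊕0⊕0⊕1⊕0⊕1⊕1⊕1⊕1⊕1⊕0⊕1⊕1⊕0⊕0 = 1
p16 = XOR of data positions {17,18,19,20,21,22,23,24,25,26,27,28,29,30,31} = 1⊕0⊕1⊕1⊕0⊕1⊕0⊕1⊕1⊕1⊕0⊕1⊕1⊕0⊕0 = 1
Parity bits p1,p2,p4,p8,p16 = 01111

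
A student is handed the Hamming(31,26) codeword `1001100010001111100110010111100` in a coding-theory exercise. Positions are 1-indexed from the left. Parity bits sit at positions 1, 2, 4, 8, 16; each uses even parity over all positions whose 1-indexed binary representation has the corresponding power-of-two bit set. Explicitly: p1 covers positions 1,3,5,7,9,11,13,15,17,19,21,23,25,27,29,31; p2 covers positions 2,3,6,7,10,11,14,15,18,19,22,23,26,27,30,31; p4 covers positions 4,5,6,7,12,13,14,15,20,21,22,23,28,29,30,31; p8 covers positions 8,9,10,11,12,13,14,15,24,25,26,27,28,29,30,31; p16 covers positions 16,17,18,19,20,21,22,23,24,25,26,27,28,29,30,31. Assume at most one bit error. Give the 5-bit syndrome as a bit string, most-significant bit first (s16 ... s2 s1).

11101

s1: b1⊕b3⊕b5⊕b7⊕b9⊕b11⊕b13⊕b15⊕b17⊕b19⊕b21⊕b23⊕b25⊕b27⊕b29⊕b31 = 1⊕0⊕1⊕0⊕1⊕0⊕1⊕1⊕1⊕0⊕1⊕0⊕0⊕1⊕1⊕0 = 1
s2: b2⊕b3⊕b6⊕b7⊕b10⊕b11⊕b14⊕b15⊕b18⊕b19⊕b22⊕b23⊕b26⊕b27⊕b30⊕b31 = 0⊕0⊕0⊕0⊕0⊕0⊕1⊕1⊕0⊕0⊕0⊕0⊕1⊕1⊕0⊕0 = 0
s4: b4⊕b5⊕b6⊕b7⊕b12⊕b13⊕b14⊕b15⊕b20⊕b21⊕b22⊕b23⊕b28⊕b29⊕b30⊕b31 = 1⊕1⊕0⊕0⊕0⊕1⊕1⊕1⊕1⊕1⊕0⊕0⊕1⊕1⊕0⊕0 = 1
s8: b8⊕b9⊕b10⊕b11⊕b12⊕b13⊕b14⊕b15⊕b24⊕b25⊕b26⊕b27⊕b28⊕b29⊕b30⊕b31 = 0⊕1⊕0⊕0⊕0⊕1⊕1⊕1⊕1⊕0⊕1⊕1⊕1⊕1⊕0⊕0 = 1
s16: b16⊕b17⊕b18⊕b19⊕b20⊕b21⊕b22⊕b23⊕b24⊕b25⊕b26⊕b27⊕b28⊕b29⊕b30⊕b31 = 1⊕1⊕0⊕0⊕1⊕1⊕0⊕0⊕1⊕0⊕1⊕1⊕1⊕1⊕0⊕0 = 1
Syndrome (s16...s1) = 11101 → position 29.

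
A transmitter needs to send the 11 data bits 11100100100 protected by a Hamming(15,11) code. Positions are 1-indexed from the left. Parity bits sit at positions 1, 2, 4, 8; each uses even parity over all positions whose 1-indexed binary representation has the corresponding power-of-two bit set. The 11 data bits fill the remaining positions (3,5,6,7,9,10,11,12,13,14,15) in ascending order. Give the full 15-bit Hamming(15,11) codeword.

111111000100100

Place data bits at non-power-of-two positions: b3=1, b5=1, b6=1, b7=0, b9=0, b10=1, b11=0, b12=0, b13=1, b14=0, b15=0.
p1 = XOR of data positions {3,5,7,9,11,13,15} = 1⊕1⊕0⊕0⊕0⊕1⊕0 = 1
p2 = XOR of data positions {3,6,7,10,11,14,15} = 1⊕1⊕0⊕1⊕0⊕0⊕0 = 1
p4 = XOR of data positions {5,6,7,12,13,14,15} = 1⊕1⊕0⊕0⊕1⊕0⊕0 = 1
p8 = XOR of data positions {9,10,11,12,13,14,15} = 0⊕1⊕0⊕0⊕1⊕0⊕0 = 0
Codeword b1..b15 = 111111000100100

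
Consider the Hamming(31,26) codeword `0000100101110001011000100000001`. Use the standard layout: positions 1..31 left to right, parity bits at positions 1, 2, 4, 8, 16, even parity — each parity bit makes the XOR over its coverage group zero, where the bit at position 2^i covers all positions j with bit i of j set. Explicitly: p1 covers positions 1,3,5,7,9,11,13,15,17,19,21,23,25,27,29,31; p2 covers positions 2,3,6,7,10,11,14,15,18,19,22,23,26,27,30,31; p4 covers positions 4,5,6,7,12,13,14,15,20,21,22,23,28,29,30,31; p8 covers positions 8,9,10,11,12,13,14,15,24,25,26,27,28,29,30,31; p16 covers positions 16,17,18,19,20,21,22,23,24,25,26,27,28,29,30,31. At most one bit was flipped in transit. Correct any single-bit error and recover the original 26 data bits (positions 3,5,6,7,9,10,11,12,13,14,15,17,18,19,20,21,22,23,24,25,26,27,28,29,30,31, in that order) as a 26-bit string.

01000111000011000101000001

s1: b1⊕b3⊕b5⊕b7⊕b9⊕b11⊕b13⊕b15⊕b17⊕b19⊕b21⊕b23⊕b25⊕b27⊕b29⊕b31 = 0⊕0⊕1⊕0⊕0⊕1⊕0⊕0⊕0⊕1⊕0⊕1⊕0⊕0⊕0⊕1 = 1
s2: b2⊕b3⊕b6⊕b7⊕b10⊕b11⊕b14⊕b15⊕b18⊕b19⊕b22⊕b23⊕b26⊕b27⊕b30⊕b31 = 0⊕0⊕0⊕0⊕1⊕1⊕0⊕0⊕1⊕1⊕0⊕1⊕0⊕0⊕0⊕1 = 0
s4: b4⊕b5⊕b6⊕b7⊕b12⊕b13⊕b14⊕b15⊕b20⊕b21⊕b22⊕b23⊕b28⊕b29⊕b30⊕b31 = 0⊕1⊕0⊕0⊕1⊕0⊕0⊕0⊕0⊕0⊕0⊕1⊕0⊕0⊕0⊕1 = 0
s8: b8⊕b9⊕b10⊕b11⊕b12⊕b13⊕b14⊕b15⊕b24⊕b25⊕b26⊕b27⊕b28⊕b29⊕b30⊕b31 = 1⊕0⊕1⊕1⊕1⊕0⊕0⊕0⊕0⊕0⊕0⊕0⊕0⊕0⊕0⊕1 = 1
s16: b16⊕b17⊕b18⊕b19⊕b20⊕b21⊕b22⊕b23⊕b24⊕b25⊕b26⊕b27⊕b28⊕b29⊕b30⊕b31 = 1⊕0⊕1⊕1⊕0⊕0⊕0⊕1⊕0⊕0⊕0⊕0⊕0⊕0⊕0⊕1 = 1
Syndrome (s16...s1) = 11001 → position 25.
Flip bit 25: corrected codeword = 0000100101110001011000101000001
Data bits at positions 3,5,6,7,9,10,11,12,13,14,15,17,18,19,20,21,22,23,24,25,26,27,28,29,30,31: 01000111000011000101000001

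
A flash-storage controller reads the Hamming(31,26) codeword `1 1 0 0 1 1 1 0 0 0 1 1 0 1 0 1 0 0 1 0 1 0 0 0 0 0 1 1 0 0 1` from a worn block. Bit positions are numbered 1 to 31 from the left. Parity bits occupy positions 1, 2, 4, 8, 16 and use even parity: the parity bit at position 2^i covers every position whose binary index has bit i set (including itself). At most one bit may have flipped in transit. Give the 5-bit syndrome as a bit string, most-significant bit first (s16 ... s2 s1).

s1: b1⊕b3⊕b5⊕b7⊕b9⊕b11⊕b13⊕b15⊕b17⊕b19⊕b21⊕b23⊕b25⊕b27⊕b29⊕b31 = 1⊕0⊕1⊕1⊕0⊕1⊕0⊕0⊕0⊕1⊕1⊕0⊕0⊕1⊕0⊕1 = 0
s2: b2⊕b3⊕b6⊕b7⊕b10⊕b11⊕b14⊕b15⊕b18⊕b19⊕b22⊕b23⊕b26⊕b27⊕b30⊕b31 = 1⊕0⊕1⊕1⊕0⊕1⊕1⊕0⊕0⊕1⊕0⊕0⊕0⊕1⊕0⊕1 = 0
s4: b4⊕b5⊕b6⊕b7⊕b12⊕b13⊕b14⊕b15⊕b20⊕b21⊕b22⊕b23⊕b28⊕b29⊕b30⊕b31 = 0⊕1⊕1⊕1⊕1⊕0⊕1⊕0⊕0⊕1⊕0⊕0⊕1⊕0⊕0⊕1 = 0
s8: b8⊕b9⊕b10⊕b11⊕b12⊕b13⊕b14⊕b15⊕b24⊕b25⊕b26⊕b27⊕b28⊕b29⊕b30⊕b31 = 0⊕0⊕0⊕1⊕1⊕0⊕1⊕0⊕0⊕0⊕0⊕1⊕1⊕0⊕0⊕1 = 0
s16: b16⊕b17⊕b18⊕b19⊕b20⊕b21⊕b22⊕b23⊕b24⊕b25⊕b26⊕b27⊕b28⊕b29⊕b30⊕b31 = 1⊕0⊕0⊕1⊕0⊕1⊕0⊕0⊕0⊕0⊕0⊕1⊕1⊕0⊕0⊕1 = 0
Syndrome (s16...s1) = 00000 → position 0 (no error).

00000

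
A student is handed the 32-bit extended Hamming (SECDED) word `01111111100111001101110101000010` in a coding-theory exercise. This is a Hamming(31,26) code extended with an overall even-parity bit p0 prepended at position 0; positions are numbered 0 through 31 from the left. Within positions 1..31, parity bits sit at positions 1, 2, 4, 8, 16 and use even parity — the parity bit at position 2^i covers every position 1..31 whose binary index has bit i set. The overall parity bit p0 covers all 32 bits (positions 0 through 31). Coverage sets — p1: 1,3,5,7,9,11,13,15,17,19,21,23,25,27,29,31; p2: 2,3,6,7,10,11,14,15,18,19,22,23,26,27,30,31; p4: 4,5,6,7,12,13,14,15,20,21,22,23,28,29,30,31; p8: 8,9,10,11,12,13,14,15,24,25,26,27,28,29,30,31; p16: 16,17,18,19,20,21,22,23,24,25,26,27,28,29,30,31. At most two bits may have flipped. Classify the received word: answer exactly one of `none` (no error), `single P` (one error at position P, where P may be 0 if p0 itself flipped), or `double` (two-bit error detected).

s1: b1⊕b3⊕b5⊕b7⊕b9⊕b11⊕b13⊕b15⊕b17⊕b19⊕b21⊕b23⊕b25⊕b27⊕b29⊕b31 = 1⊕1⊕1⊕1⊕0⊕1⊕1⊕0⊕1⊕1⊕1⊕1⊕1⊕0⊕0⊕0 = 1
s2: b2⊕b3⊕b6⊕b7⊕b10⊕b11⊕b14⊕b15⊕b18⊕b19⊕b22⊕b23⊕b26⊕b27⊕b30⊕b31 = 1⊕1⊕1⊕1⊕0⊕1⊕0⊕0⊕0⊕1⊕0⊕1⊕0⊕0⊕1⊕0 = 0
s4: b4⊕b5⊕b6⊕b7⊕b12⊕b13⊕b14⊕b15⊕b20⊕b21⊕b22⊕b23⊕b28⊕b29⊕b30⊕b31 = 1⊕1⊕1⊕1⊕1⊕1⊕0⊕0⊕1⊕1⊕0⊕1⊕0⊕0⊕1⊕0 = 0
s8: b8⊕b9⊕b10⊕b11⊕b12⊕b13⊕b14⊕b15⊕b24⊕b25⊕b26⊕b27⊕b28⊕b29⊕b30⊕b31 = 1⊕0⊕0⊕1⊕1⊕1⊕0⊕0⊕0⊕1⊕0⊕0⊕0⊕0⊕1⊕0 = 0
s16: b16⊕b17⊕b18⊕b19⊕b20⊕b21⊕b22⊕b23⊕b24⊕b25⊕b26⊕b27⊕b28⊕b29⊕b30⊕b31 = 1⊕1⊕0⊕1⊕1⊕1⊕0⊕1⊕0⊕1⊕0⊕0⊕0⊕0⊕1⊕0 = 0
Syndrome (s16...s1) = 00001 → position 1.
Overall parity (XOR of all 32 bits, including p0): 0⊕1⊕1⊕1⊕1⊕1⊕1⊕1⊕1⊕0⊕0⊕1⊕1⊕1⊕0⊕0⊕1⊕1⊕0⊕1⊕1⊕1⊕0⊕1⊕0⊕1⊕0⊕0⊕0⊕0⊕1⊕0 = 1
Overall=1, syndrome position=1 → single-bit error at position 1.

single 1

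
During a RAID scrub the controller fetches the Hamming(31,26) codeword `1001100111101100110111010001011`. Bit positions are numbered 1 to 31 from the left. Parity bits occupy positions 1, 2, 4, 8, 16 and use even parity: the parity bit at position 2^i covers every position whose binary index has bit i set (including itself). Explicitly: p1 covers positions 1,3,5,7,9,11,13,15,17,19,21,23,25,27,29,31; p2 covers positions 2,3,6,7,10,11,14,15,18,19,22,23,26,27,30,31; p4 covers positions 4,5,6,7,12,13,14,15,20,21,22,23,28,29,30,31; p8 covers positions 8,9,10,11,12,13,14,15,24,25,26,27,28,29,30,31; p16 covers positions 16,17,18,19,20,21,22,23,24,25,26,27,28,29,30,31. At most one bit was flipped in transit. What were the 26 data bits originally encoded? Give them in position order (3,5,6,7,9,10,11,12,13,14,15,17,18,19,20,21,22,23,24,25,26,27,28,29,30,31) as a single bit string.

s1: b1⊕b3⊕b5⊕b7⊕b9⊕b11⊕b13⊕b15⊕b17⊕b19⊕b21⊕b23⊕b25⊕b27⊕b29⊕b31 = 1⊕0⊕1⊕0⊕1⊕1⊕1⊕0⊕1⊕0⊕1⊕0⊕0⊕0⊕0⊕1 = 0
s2: b2⊕b3⊕b6⊕b7⊕b10⊕b11⊕b14⊕b15⊕b18⊕b19⊕b22⊕b23⊕b26⊕b27⊕b30⊕b31 = 0⊕0⊕0⊕0⊕1⊕1⊕1⊕0⊕1⊕0⊕1⊕0⊕0⊕0⊕1⊕1 = 1
s4: b4⊕b5⊕b6⊕b7⊕b12⊕b13⊕b14⊕b15⊕b20⊕b21⊕b22⊕b23⊕b28⊕b29⊕b30⊕b31 = 1⊕1⊕0⊕0⊕0⊕1⊕1⊕0⊕1⊕1⊕1⊕0⊕1⊕0⊕1⊕1 = 0
s8: b8⊕b9⊕b10⊕b11⊕b12⊕b13⊕b14⊕b15⊕b24⊕b25⊕b26⊕b27⊕b28⊕b29⊕b30⊕b31 = 1⊕1⊕1⊕1⊕0⊕1⊕1⊕0⊕1⊕0⊕0⊕0⊕1⊕0⊕1⊕1 = 0
s16: b16⊕b17⊕b18⊕b19⊕b20⊕b21⊕b22⊕b23⊕b24⊕b25⊕b26⊕b27⊕b28⊕b29⊕b30⊕b31 = 0⊕1⊕1⊕0⊕1⊕1⊕1⊕0⊕1⊕0⊕0⊕0⊕1⊕0⊕1⊕1 = 1
Syndrome (s16...s1) = 10010 → position 18.
Flip bit 18: corrected codeword = 1001100111101100100111010001011
Data bits at positions 3,5,6,7,9,10,11,12,13,14,15,17,18,19,20,21,22,23,24,25,26,27,28,29,30,31: 01001110110100111010001011

01001110110100111010001011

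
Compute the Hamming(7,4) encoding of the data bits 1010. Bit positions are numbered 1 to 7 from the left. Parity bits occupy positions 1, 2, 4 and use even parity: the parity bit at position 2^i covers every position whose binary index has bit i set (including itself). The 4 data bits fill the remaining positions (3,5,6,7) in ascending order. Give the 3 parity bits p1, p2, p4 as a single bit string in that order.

Place data bits at non-power-of-two positions: b3=1, b5=0, b6=1, b7=0.
p1 = XOR of data positions {3,5,7} = 1⊕0⊕0 = 1
p2 = XOR of data positions {3,6,7} = 1⊕1⊕0 = 0
p4 = XOR of data positions {5,6,7} = 0⊕1⊕0 = 1
Parity bits p1,p2,p4 = 101

101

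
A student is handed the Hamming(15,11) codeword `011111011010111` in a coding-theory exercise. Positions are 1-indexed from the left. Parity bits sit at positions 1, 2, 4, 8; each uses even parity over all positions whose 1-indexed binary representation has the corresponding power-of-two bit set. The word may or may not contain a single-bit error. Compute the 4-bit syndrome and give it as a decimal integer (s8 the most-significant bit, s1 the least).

0

s1: b1⊕b3⊕b5⊕b7⊕b9⊕b11⊕b13⊕b15 = 0⊕1⊕1⊕0⊕1⊕1⊕1⊕1 = 0
s2: b2⊕b3⊕b6⊕b7⊕b10⊕b11⊕b14⊕b15 = 1⊕1⊕1⊕0⊕0⊕1⊕1⊕1 = 0
s4: b4⊕b5⊕b6⊕b7⊕b12⊕b13⊕b14⊕b15 = 1⊕1⊕1⊕0⊕0⊕1⊕1⊕1 = 0
s8: b8⊕b9⊕b10⊕b11⊕b12⊕b13⊕b14⊕b15 = 1⊕1⊕0⊕1⊕0⊕1⊕1⊕1 = 0
Syndrome (s8...s1) = 0000 → position 0 (no error).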